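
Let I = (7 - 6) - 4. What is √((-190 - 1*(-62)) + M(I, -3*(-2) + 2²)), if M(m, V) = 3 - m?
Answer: I*√122 ≈ 11.045*I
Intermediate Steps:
I = -3 (I = 1 - 4 = -3)
√((-190 - 1*(-62)) + M(I, -3*(-2) + 2²)) = √((-190 - 1*(-62)) + (3 - 1*(-3))) = √((-190 + 62) + (3 + 3)) = √(-128 + 6) = √(-122) = I*√122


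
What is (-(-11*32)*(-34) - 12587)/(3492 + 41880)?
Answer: -8185/15124 ≈ -0.54119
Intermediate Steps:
(-(-11*32)*(-34) - 12587)/(3492 + 41880) = (-(-352)*(-34) - 12587)/45372 = (-1*11968 - 12587)*(1/45372) = (-11968 - 12587)*(1/45372) = -24555*1/45372 = -8185/15124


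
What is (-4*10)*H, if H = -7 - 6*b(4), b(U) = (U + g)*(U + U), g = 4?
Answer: 15640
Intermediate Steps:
b(U) = 2*U*(4 + U) (b(U) = (U + 4)*(U + U) = (4 + U)*(2*U) = 2*U*(4 + U))
H = -391 (H = -7 - 12*4*(4 + 4) = -7 - 12*4*8 = -7 - 6*64 = -7 - 384 = -391)
(-4*10)*H = -4*10*(-391) = -40*(-391) = 15640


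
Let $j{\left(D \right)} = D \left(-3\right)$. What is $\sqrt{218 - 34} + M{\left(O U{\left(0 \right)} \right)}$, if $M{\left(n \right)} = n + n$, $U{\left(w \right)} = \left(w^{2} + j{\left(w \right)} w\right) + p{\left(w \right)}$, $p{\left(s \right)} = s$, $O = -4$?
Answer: $2 \sqrt{46} \approx 13.565$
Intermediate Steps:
$j{\left(D \right)} = - 3 D$
$U{\left(w \right)} = w - 2 w^{2}$ ($U{\left(w \right)} = \left(w^{2} + - 3 w w\right) + w = \left(w^{2} - 3 w^{2}\right) + w = - 2 w^{2} + w = w - 2 w^{2}$)
$M{\left(n \right)} = 2 n$
$\sqrt{218 - 34} + M{\left(O U{\left(0 \right)} \right)} = \sqrt{218 - 34} + 2 \left(- 4 \cdot 0 \left(1 - 0\right)\right) = \sqrt{184} + 2 \left(- 4 \cdot 0 \left(1 + 0\right)\right) = 2 \sqrt{46} + 2 \left(- 4 \cdot 0 \cdot 1\right) = 2 \sqrt{46} + 2 \left(\left(-4\right) 0\right) = 2 \sqrt{46} + 2 \cdot 0 = 2 \sqrt{46} + 0 = 2 \sqrt{46}$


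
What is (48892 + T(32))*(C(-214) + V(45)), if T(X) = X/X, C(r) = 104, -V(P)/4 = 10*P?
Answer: -82922528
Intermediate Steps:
V(P) = -40*P
T(X) = 1
(48892 + T(32))*(C(-214) + V(45)) = (48892 + 1)*(104 - 40*45) = 48893*(104 - 1800) = 48893*(-1696) = -82922528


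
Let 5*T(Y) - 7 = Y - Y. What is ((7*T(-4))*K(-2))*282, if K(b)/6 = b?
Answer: -165816/5 ≈ -33163.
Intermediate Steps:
K(b) = 6*b
T(Y) = 7/5 (T(Y) = 7/5 + (Y - Y)/5 = 7/5 + (⅕)*0 = 7/5 + 0 = 7/5)
((7*T(-4))*K(-2))*282 = ((7*(7/5))*(6*(-2)))*282 = ((49/5)*(-12))*282 = -588/5*282 = -165816/5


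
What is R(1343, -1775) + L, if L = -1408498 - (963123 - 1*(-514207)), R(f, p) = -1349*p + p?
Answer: -493128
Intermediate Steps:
R(f, p) = -1348*p
L = -2885828 (L = -1408498 - (963123 + 514207) = -1408498 - 1*1477330 = -1408498 - 1477330 = -2885828)
R(1343, -1775) + L = -1348*(-1775) - 2885828 = 2392700 - 2885828 = -493128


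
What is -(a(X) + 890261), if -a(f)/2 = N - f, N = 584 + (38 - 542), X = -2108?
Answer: -885885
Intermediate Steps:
N = 80 (N = 584 - 504 = 80)
a(f) = -160 + 2*f (a(f) = -2*(80 - f) = -160 + 2*f)
-(a(X) + 890261) = -((-160 + 2*(-2108)) + 890261) = -((-160 - 4216) + 890261) = -(-4376 + 890261) = -1*885885 = -885885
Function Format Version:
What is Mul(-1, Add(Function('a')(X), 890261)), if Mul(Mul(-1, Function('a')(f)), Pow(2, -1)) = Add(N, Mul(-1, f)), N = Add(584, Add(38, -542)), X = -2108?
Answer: -885885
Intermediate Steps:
N = 80 (N = Add(584, -504) = 80)
Function('a')(f) = Add(-160, Mul(2, f)) (Function('a')(f) = Mul(-2, Add(80, Mul(-1, f))) = Add(-160, Mul(2, f)))
Mul(-1, Add(Function('a')(X), 890261)) = Mul(-1, Add(Add(-160, Mul(2, -2108)), 890261)) = Mul(-1, Add(Add(-160, -4216), 890261)) = Mul(-1, Add(-4376, 890261)) = Mul(-1, 885885) = -885885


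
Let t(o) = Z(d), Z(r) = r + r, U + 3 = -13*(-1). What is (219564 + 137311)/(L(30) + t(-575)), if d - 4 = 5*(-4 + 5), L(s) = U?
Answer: 356875/28 ≈ 12746.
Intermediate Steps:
U = 10 (U = -3 - 13*(-1) = -3 + 13 = 10)
L(s) = 10
d = 9 (d = 4 + 5*(-4 + 5) = 4 + 5*1 = 4 + 5 = 9)
Z(r) = 2*r
t(o) = 18 (t(o) = 2*9 = 18)
(219564 + 137311)/(L(30) + t(-575)) = (219564 + 137311)/(10 + 18) = 356875/28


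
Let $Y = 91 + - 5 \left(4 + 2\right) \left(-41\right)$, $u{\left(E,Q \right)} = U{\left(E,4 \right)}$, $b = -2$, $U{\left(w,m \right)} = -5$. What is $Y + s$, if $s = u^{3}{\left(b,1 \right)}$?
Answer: $1196$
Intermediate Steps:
$u{\left(E,Q \right)} = -5$
$s = -125$ ($s = \left(-5\right)^{3} = -125$)
$Y = 1321$ ($Y = 91 + \left(-5\right) 6 \left(-41\right) = 91 - -1230 = 91 + 1230 = 1321$)
$Y + s = 1321 - 125 = 1196$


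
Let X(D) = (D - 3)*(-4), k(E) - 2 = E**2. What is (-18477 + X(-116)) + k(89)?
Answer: -10078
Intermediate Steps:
k(E) = 2 + E**2
X(D) = 12 - 4*D (X(D) = (-3 + D)*(-4) = 12 - 4*D)
(-18477 + X(-116)) + k(89) = (-18477 + (12 - 4*(-116))) + (2 + 89**2) = (-18477 + (12 + 464)) + (2 + 7921) = (-18477 + 476) + 7923 = -18001 + 7923 = -10078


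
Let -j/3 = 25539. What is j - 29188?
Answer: -105805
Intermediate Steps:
j = -76617 (j = -3*25539 = -76617)
j - 29188 = -76617 - 29188 = -105805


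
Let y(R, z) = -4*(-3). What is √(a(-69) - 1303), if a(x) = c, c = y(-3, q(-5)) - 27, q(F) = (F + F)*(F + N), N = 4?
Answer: I*√1318 ≈ 36.304*I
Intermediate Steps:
q(F) = 2*F*(4 + F) (q(F) = (F + F)*(F + 4) = (2*F)*(4 + F) = 2*F*(4 + F))
y(R, z) = 12
c = -15 (c = 12 - 27 = -15)
a(x) = -15
√(a(-69) - 1303) = √(-15 - 1303) = √(-1318) = I*√1318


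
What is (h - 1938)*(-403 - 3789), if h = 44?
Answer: 7939648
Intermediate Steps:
(h - 1938)*(-403 - 3789) = (44 - 1938)*(-403 - 3789) = -1894*(-4192) = 7939648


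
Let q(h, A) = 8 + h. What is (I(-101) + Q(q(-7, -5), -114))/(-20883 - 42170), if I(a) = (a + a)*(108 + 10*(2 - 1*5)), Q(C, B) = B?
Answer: 15870/63053 ≈ 0.25169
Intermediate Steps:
I(a) = 156*a (I(a) = (2*a)*(108 + 10*(2 - 5)) = (2*a)*(108 + 10*(-3)) = (2*a)*(108 - 30) = (2*a)*78 = 156*a)
(I(-101) + Q(q(-7, -5), -114))/(-20883 - 42170) = (156*(-101) - 114)/(-20883 - 42170) = (-15756 - 114)/(-63053) = -15870*(-1/63053) = 15870/63053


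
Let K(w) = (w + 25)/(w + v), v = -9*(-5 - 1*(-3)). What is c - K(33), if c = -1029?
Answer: -52537/51 ≈ -1030.1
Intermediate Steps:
v = 18 (v = -9*(-5 + 3) = -9*(-2) = 18)
K(w) = (25 + w)/(18 + w) (K(w) = (w + 25)/(w + 18) = (25 + w)/(18 + w))
c - K(33) = -1029 - (25 + 33)/(18 + 33) = -1029 - 58/51 = -52537/51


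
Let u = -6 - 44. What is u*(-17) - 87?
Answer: 763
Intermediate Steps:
u = -50
u*(-17) - 87 = -50*(-17) - 87 = 850 - 87 = 763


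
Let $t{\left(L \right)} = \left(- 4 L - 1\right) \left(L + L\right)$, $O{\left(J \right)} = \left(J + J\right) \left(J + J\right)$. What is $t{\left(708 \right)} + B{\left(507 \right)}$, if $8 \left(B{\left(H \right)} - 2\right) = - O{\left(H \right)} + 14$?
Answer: $- \frac{16560195}{4} \approx -4.14 \cdot 10^{6}$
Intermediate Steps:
$O{\left(J \right)} = 4 J^{2}$ ($O{\left(J \right)} = 2 J 2 J = 4 J^{2}$)
$t{\left(L \right)} = 2 L \left(-1 - 4 L\right)$ ($t{\left(L \right)} = \left(-1 - 4 L\right) 2 L = 2 L \left(-1 - 4 L\right)$)
$B{\left(H \right)} = \frac{15}{4} - \frac{H^{2}}{2}$ ($B{\left(H \right)} = 2 + \frac{- 4 H^{2} + 14}{8} = 2 + \frac{14 - 4 H^{2}}{8} = 2 - \left(- \frac{7}{4} + \frac{H^{2}}{2}\right) = \frac{15}{4} - \frac{H^{2}}{2}$)
$t{\left(708 \right)} + B{\left(507 \right)} = \left(-2\right) 708 \left(1 + 4 \cdot 708\right) + \left(\frac{15}{4} - \frac{507^{2}}{2}\right) = \left(-2\right) 708 \left(1 + 2832\right) + \left(\frac{15}{4} - \frac{257049}{2}\right) = \left(-2\right) 708 \cdot 2833 + \left(\frac{15}{4} - \frac{257049}{2}\right) = -4011528 - \frac{514083}{4} = - \frac{16560195}{4}$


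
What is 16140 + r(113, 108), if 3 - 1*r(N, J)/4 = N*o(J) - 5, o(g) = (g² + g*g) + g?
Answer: -10576900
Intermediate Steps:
o(g) = g + 2*g² (o(g) = (g² + g²) + g = 2*g² + g = g + 2*g²)
r(N, J) = 32 - 4*J*N*(1 + 2*J) (r(N, J) = 12 - 4*(N*(J*(1 + 2*J)) - 5) = 12 - 4*(J*N*(1 + 2*J) - 5) = 12 - 4*(-5 + J*N*(1 + 2*J)) = 12 + (20 - 4*J*N*(1 + 2*J)) = 32 - 4*J*N*(1 + 2*J))
16140 + r(113, 108) = 16140 + (32 - 4*108*113*(1 + 2*108)) = 16140 + (32 - 4*108*113*(1 + 216)) = 16140 + (32 - 4*108*113*217) = 16140 + (32 - 10593072) = 16140 - 10593040 = -10576900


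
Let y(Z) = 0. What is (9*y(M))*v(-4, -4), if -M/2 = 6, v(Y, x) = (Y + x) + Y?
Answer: 0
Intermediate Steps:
v(Y, x) = x + 2*Y
M = -12 (M = -2*6 = -12)
(9*y(M))*v(-4, -4) = (9*0)*(-4 + 2*(-4)) = 0*(-4 - 8) = 0*(-12) = 0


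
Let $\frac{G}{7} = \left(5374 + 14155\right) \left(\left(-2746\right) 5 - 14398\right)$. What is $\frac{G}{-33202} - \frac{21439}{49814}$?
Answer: $\frac{95771591766649}{826962214} \approx 1.1581 \cdot 10^{5}$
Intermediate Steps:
$G = -3845181984$ ($G = 7 \left(5374 + 14155\right) \left(\left(-2746\right) 5 - 14398\right) = 7 \cdot 19529 \left(-13730 - 14398\right) = 7 \cdot 19529 \left(-28128\right) = 7 \left(-549311712\right) = -3845181984$)
$\frac{G}{-33202} - \frac{21439}{49814} = - \frac{3845181984}{-33202} - \frac{21439}{49814} = \left(-3845181984\right) \left(- \frac{1}{33202}\right) - \frac{21439}{49814} = \frac{1922590992}{16601} - \frac{21439}{49814} = \frac{95771591766649}{826962214}$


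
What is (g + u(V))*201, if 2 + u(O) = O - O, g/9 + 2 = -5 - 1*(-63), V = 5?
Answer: 100902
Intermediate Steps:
g = 504 (g = -18 + 9*(-5 - 1*(-63)) = -18 + 9*(-5 + 63) = -18 + 9*58 = -18 + 522 = 504)
u(O) = -2 (u(O) = -2 + (O - O) = -2 + 0 = -2)
(g + u(V))*201 = (504 - 2)*201 = 502*201 = 100902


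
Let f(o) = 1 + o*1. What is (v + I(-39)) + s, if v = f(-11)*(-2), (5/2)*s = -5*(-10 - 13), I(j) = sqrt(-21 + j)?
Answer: 66 + 2*I*sqrt(15) ≈ 66.0 + 7.746*I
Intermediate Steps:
f(o) = 1 + o
s = 46 (s = 2*(-5*(-10 - 13))/5 = 2*(-5*(-23))/5 = (2/5)*115 = 46)
v = 20 (v = (1 - 11)*(-2) = -10*(-2) = 20)
(v + I(-39)) + s = (20 + sqrt(-21 - 39)) + 46 = (20 + sqrt(-60)) + 46 = (20 + 2*I*sqrt(15)) + 46 = 66 + 2*I*sqrt(15)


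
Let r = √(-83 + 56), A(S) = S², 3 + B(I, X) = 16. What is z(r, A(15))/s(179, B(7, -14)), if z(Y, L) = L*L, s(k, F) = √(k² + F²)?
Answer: 10125*√32210/6442 ≈ 282.08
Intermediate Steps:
B(I, X) = 13 (B(I, X) = -3 + 16 = 13)
s(k, F) = √(F² + k²)
r = 3*I*√3 (r = √(-27) = 3*I*√3 ≈ 5.1962*I)
z(Y, L) = L²
z(r, A(15))/s(179, B(7, -14)) = (15²)²/(√(13² + 179²)) = 225²/(√(169 + 32041)) = 50625/(√32210) = 50625*(√32210/32210) = 10125*√32210/6442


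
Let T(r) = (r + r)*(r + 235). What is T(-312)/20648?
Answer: 6006/2581 ≈ 2.3270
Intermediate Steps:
T(r) = 2*r*(235 + r) (T(r) = (2*r)*(235 + r) = 2*r*(235 + r))
T(-312)/20648 = (2*(-312)*(235 - 312))/20648 = (2*(-312)*(-77))*(1/20648) = 48048*(1/20648) = 6006/2581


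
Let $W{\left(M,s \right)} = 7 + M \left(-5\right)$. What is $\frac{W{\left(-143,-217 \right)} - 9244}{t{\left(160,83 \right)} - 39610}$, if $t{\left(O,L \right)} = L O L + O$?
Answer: $- \frac{4261}{531395} \approx -0.0080185$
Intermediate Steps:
$t{\left(O,L \right)} = O + O L^{2}$ ($t{\left(O,L \right)} = O L^{2} + O = O + O L^{2}$)
$W{\left(M,s \right)} = 7 - 5 M$
$\frac{W{\left(-143,-217 \right)} - 9244}{t{\left(160,83 \right)} - 39610} = \frac{\left(7 - -715\right) - 9244}{160 \left(1 + 83^{2}\right) - 39610} = \frac{\left(7 + 715\right) - 9244}{160 \left(1 + 6889\right) - 39610} = \frac{722 - 9244}{160 \cdot 6890 - 39610} = - \frac{8522}{1102400 - 39610} = - \frac{8522}{1062790} = \left(-8522\right) \frac{1}{1062790} = - \frac{4261}{531395}$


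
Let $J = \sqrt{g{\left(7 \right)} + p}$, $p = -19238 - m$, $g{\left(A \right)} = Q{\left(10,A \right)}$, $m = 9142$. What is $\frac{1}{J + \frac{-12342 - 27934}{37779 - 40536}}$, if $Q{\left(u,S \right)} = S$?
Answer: $\frac{111040932}{217286719453} - \frac{7601049 i \sqrt{28373}}{217286719453} \approx 0.00051103 - 0.0058924 i$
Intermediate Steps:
$g{\left(A \right)} = A$
$p = -28380$ ($p = -19238 - 9142 = -28380$)
$J = i \sqrt{28373}$ ($J = \sqrt{7 - 28380} = \sqrt{-28373} = i \sqrt{28373} \approx 168.44 i$)
$\frac{1}{J + \frac{-12342 - 27934}{37779 - 40536}} = \frac{1}{i \sqrt{28373} + \frac{-12342 - 27934}{37779 - 40536}} = \frac{1}{i \sqrt{28373} - \frac{40276}{-2757}} = \frac{1}{i \sqrt{28373} - - \frac{40276}{2757}} = \frac{1}{i \sqrt{28373} + \frac{40276}{2757}} = \frac{1}{\frac{40276}{2757} + i \sqrt{28373}}$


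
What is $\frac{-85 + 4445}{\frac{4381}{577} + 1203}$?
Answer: $\frac{314465}{87314} \approx 3.6015$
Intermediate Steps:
$\frac{-85 + 4445}{\frac{4381}{577} + 1203} = \frac{4360}{4381 \cdot \frac{1}{577} + 1203} = \frac{4360}{\frac{4381}{577} + 1203} = \frac{4360}{\frac{698512}{577}} = 4360 \cdot \frac{577}{698512} = \frac{314465}{87314}$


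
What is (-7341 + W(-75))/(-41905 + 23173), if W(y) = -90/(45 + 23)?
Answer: 83213/212296 ≈ 0.39197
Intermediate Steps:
W(y) = -45/34 (W(y) = -90/68 = -90*1/68 = -45/34)
(-7341 + W(-75))/(-41905 + 23173) = (-7341 - 45/34)/(-41905 + 23173) = -249639/34/(-18732) = -249639/34*(-1/18732) = 83213/212296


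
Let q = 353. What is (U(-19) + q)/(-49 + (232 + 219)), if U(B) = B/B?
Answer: 59/67 ≈ 0.88060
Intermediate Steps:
U(B) = 1
(U(-19) + q)/(-49 + (232 + 219)) = (1 + 353)/(-49 + (232 + 219)) = 354/(-49 + 451) = 354/402 = 354*(1/402) = 59/67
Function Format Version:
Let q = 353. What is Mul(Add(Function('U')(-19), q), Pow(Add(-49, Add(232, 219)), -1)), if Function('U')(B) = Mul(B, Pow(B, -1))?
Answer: Rational(59, 67) ≈ 0.88060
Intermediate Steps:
Function('U')(B) = 1
Mul(Add(Function('U')(-19), q), Pow(Add(-49, Add(232, 219)), -1)) = Mul(Add(1, 353), Pow(Add(-49, Add(232, 219)), -1)) = Mul(354, Pow(Add(-49, 451), -1)) = Mul(354, Pow(402, -1)) = Mul(354, Rational(1, 402)) = Rational(59, 67)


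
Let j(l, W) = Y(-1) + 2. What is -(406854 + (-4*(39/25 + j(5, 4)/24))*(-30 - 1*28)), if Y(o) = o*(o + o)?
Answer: -30544094/75 ≈ -4.0725e+5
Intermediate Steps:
Y(o) = 2*o² (Y(o) = o*(2*o) = 2*o²)
j(l, W) = 4 (j(l, W) = 2*(-1)² + 2 = 2*1 + 2 = 2 + 2 = 4)
-(406854 + (-4*(39/25 + j(5, 4)/24))*(-30 - 1*28)) = -(406854 + (-4*(39/25 + 4/24))*(-30 - 1*28)) = -(406854 + (-4*(39*(1/25) + 4*(1/24)))*(-30 - 28)) = -(406854 - 4*(39/25 + ⅙)*(-58)) = -(406854 - 4*259/150*(-58)) = -(406854 - 518/75*(-58)) = -(406854 + 30044/75) = -1*30544094/75 = -30544094/75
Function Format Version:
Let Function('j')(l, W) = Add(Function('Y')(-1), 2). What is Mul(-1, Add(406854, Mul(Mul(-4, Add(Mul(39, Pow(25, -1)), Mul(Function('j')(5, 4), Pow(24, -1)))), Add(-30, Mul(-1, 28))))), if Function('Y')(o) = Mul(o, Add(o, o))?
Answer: Rational(-30544094, 75) ≈ -4.0725e+5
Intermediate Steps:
Function('Y')(o) = Mul(2, Pow(o, 2)) (Function('Y')(o) = Mul(o, Mul(2, o)) = Mul(2, Pow(o, 2)))
Function('j')(l, W) = 4 (Function('j')(l, W) = Add(Mul(2, Pow(-1, 2)), 2) = Add(Mul(2, 1), 2) = Add(2, 2) = 4)
Mul(-1, Add(406854, Mul(Mul(-4, Add(Mul(39, Pow(25, -1)), Mul(Function('j')(5, 4), Pow(24, -1)))), Add(-30, Mul(-1, 28))))) = Mul(-1, Add(406854, Mul(Mul(-4, Add(Mul(39, Pow(25, -1)), Mul(4, Pow(24, -1)))), Add(-30, Mul(-1, 28))))) = Mul(-1, Add(406854, Mul(Mul(-4, Add(Mul(39, Rational(1, 25)), Mul(4, Rational(1, 24)))), Add(-30, -28)))) = Mul(-1, Add(406854, Mul(Mul(-4, Add(Rational(39, 25), Rational(1, 6))), -58))) = Mul(-1, Add(406854, Mul(Mul(-4, Rational(259, 150)), -58))) = Mul(-1, Add(406854, Mul(Rational(-518, 75), -58))) = Mul(-1, Add(406854, Rational(30044, 75))) = Mul(-1, Rational(30544094, 75)) = Rational(-30544094, 75)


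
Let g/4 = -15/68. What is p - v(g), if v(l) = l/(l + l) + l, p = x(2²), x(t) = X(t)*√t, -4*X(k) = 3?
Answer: -19/17 ≈ -1.1176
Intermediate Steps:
X(k) = -¾ (X(k) = -¼*3 = -¾)
g = -15/17 (g = 4*(-15/68) = -15/17 ≈ -0.88235)
x(t) = -3*√t/4
p = -3/2 (p = -3*√(2²)/4 = -3*√4/4 = -¾*2 = -3/2 ≈ -1.5000)
v(l) = ½ + l (v(l) = l/((2*l)) + l = (1/(2*l))*l + l = ½ + l)
p - v(g) = -3/2 - (½ - 15/17) = -3/2 - 1*(-13/34) = -3/2 + 13/34 = -19/17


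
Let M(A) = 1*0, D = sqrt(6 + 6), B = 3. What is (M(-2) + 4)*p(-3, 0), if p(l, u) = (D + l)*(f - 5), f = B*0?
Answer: 60 - 40*sqrt(3) ≈ -9.2820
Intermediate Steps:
f = 0 (f = 3*0 = 0)
D = 2*sqrt(3) (D = sqrt(12) = 2*sqrt(3) ≈ 3.4641)
M(A) = 0
p(l, u) = -10*sqrt(3) - 5*l (p(l, u) = (2*sqrt(3) + l)*(0 - 5) = (l + 2*sqrt(3))*(-5) = -10*sqrt(3) - 5*l)
(M(-2) + 4)*p(-3, 0) = (0 + 4)*(-10*sqrt(3) - 5*(-3)) = 4*(-10*sqrt(3) + 15) = 4*(15 - 10*sqrt(3)) = 60 - 40*sqrt(3)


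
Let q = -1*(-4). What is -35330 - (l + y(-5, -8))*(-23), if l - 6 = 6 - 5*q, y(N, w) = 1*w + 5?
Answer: -35583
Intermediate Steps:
y(N, w) = 5 + w (y(N, w) = w + 5 = 5 + w)
q = 4
l = -8 (l = 6 + (6 - 5*4) = 6 + (6 - 20) = 6 - 14 = -8)
-35330 - (l + y(-5, -8))*(-23) = -35330 - (-8 + (5 - 8))*(-23) = -35330 - (-8 - 3)*(-23) = -35330 - (-11)*(-23) = -35330 - 1*253 = -35330 - 253 = -35583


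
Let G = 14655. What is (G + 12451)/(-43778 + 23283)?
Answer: -27106/20495 ≈ -1.3226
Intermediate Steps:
(G + 12451)/(-43778 + 23283) = (14655 + 12451)/(-43778 + 23283) = 27106/(-20495) = 27106*(-1/20495) = -27106/20495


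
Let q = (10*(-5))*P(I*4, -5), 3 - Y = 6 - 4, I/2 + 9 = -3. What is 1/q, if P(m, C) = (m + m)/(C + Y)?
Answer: -1/2400 ≈ -0.00041667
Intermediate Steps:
I = -24 (I = -18 + 2*(-3) = -18 - 6 = -24)
Y = 1 (Y = 3 - (6 - 4) = 3 - 1*2 = 3 - 2 = 1)
P(m, C) = 2*m/(1 + C) (P(m, C) = (m + m)/(C + 1) = (2*m)/(1 + C) = 2*m/(1 + C))
q = -2400 (q = (10*(-5))*(2*(-24*4)/(1 - 5)) = -100*(-96)/(-4) = -100*(-96)*(-1)/4 = -50*48 = -2400)
1/q = 1/(-2400) = -1/2400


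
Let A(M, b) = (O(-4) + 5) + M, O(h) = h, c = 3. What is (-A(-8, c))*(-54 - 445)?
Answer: -3493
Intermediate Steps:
A(M, b) = 1 + M (A(M, b) = (-4 + 5) + M = 1 + M)
(-A(-8, c))*(-54 - 445) = (-(1 - 8))*(-54 - 445) = -1*(-7)*(-499) = 7*(-499) = -3493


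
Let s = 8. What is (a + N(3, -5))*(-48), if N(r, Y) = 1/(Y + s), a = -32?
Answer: 1520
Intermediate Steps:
N(r, Y) = 1/(8 + Y) (N(r, Y) = 1/(Y + 8) = 1/(8 + Y))
(a + N(3, -5))*(-48) = (-32 + 1/(8 - 5))*(-48) = (-32 + 1/3)*(-48) = -95/3*(-48) = 1520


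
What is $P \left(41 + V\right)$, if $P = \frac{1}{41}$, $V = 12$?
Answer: $\frac{53}{41} \approx 1.2927$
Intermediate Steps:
$P = \frac{1}{41} \approx 0.02439$
$P \left(41 + V\right) = \frac{41 + 12}{41} = \frac{1}{41} \cdot 53 = \frac{53}{41}$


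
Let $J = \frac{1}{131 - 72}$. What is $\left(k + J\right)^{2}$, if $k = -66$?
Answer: $\frac{15155449}{3481} \approx 4353.8$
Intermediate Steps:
$J = \frac{1}{59} \approx 0.016949$
$\left(k + J\right)^{2} = \left(-66 + \frac{1}{59}\right)^{2} = \left(- \frac{3893}{59}\right)^{2} = \frac{15155449}{3481}$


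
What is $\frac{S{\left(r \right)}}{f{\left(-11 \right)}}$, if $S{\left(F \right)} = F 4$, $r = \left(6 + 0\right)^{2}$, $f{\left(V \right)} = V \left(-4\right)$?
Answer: $\frac{36}{11} \approx 3.2727$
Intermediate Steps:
$f{\left(V \right)} = - 4 V$
$r = 36$ ($r = 6^{2} = 36$)
$S{\left(F \right)} = 4 F$
$\frac{S{\left(r \right)}}{f{\left(-11 \right)}} = \frac{4 \cdot 36}{\left(-4\right) \left(-11\right)} = \frac{144}{44} = 144 \cdot \frac{1}{44} = \frac{36}{11}$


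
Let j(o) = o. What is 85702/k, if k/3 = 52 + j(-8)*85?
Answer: -42851/942 ≈ -45.489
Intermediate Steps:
k = -1884 (k = 3*(52 - 8*85) = 3*(52 - 680) = 3*(-628) = -1884)
85702/k = 85702/(-1884) = 85702*(-1/1884) = -42851/942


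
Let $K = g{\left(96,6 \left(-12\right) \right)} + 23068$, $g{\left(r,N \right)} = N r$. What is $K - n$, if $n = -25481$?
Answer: $41637$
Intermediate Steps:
$K = 16156$ ($K = 6 \left(-12\right) 96 + 23068 = \left(-72\right) 96 + 23068 = -6912 + 23068 = 16156$)
$K - n = 16156 - -25481 = 16156 + 25481 = 41637$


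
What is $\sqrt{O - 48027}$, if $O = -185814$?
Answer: $i \sqrt{233841} \approx 483.57 i$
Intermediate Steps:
$\sqrt{O - 48027} = \sqrt{-185814 - 48027} = \sqrt{-233841} = i \sqrt{233841}$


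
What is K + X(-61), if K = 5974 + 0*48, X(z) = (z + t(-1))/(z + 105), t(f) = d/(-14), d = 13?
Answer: 3679117/616 ≈ 5972.6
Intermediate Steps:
t(f) = -13/14 (t(f) = 13/(-14) = 13*(-1/14) = -13/14)
X(z) = (-13/14 + z)/(105 + z) (X(z) = (z - 13/14)/(z + 105) = (-13/14 + z)/(105 + z))
K = 5974 (K = 5974 + 0 = 5974)
K + X(-61) = 5974 + (-13/14 - 61)/(105 - 61) = 5974 - 867/14/44 = 5974 + (1/44)*(-867/14) = 5974 - 867/616 = 3679117/616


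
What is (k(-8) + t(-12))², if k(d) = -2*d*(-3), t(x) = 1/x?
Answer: 332929/144 ≈ 2312.0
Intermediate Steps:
t(x) = 1/x
k(d) = 6*d
(k(-8) + t(-12))² = (6*(-8) + 1/(-12))² = (-48 - 1/12)² = (-577/12)² = 332929/144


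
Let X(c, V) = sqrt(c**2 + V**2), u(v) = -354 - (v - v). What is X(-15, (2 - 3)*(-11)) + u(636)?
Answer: -354 + sqrt(346) ≈ -335.40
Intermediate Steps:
u(v) = -354 (u(v) = -354 - 1*0 = -354 + 0 = -354)
X(c, V) = sqrt(V**2 + c**2)
X(-15, (2 - 3)*(-11)) + u(636) = sqrt(((2 - 3)*(-11))**2 + (-15)**2) - 354 = sqrt((-1*(-11))**2 + 225) - 354 = sqrt(11**2 + 225) - 354 = sqrt(121 + 225) - 354 = sqrt(346) - 354 = -354 + sqrt(346)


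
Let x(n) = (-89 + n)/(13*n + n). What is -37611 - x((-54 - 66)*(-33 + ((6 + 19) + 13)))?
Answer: -315933089/8400 ≈ -37611.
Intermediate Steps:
x(n) = (-89 + n)/(14*n) (x(n) = (-89 + n)/((14*n)) = (-89 + n)*(1/(14*n)) = (-89 + n)/(14*n))
-37611 - x((-54 - 66)*(-33 + ((6 + 19) + 13))) = -37611 - (-89 + (-54 - 66)*(-33 + ((6 + 19) + 13)))/(14*((-54 - 66)*(-33 + ((6 + 19) + 13)))) = -37611 - (-89 - 120*(-33 + (25 + 13)))/(14*((-120*(-33 + (25 + 13))))) = -37611 - (-89 - 120*(-33 + 38))/(14*((-120*(-33 + 38)))) = -37611 - (-89 - 120*5)/(14*((-120*5))) = -37611 - (-89 - 600)/(14*(-600)) = -37611 - (-1)*(-689)/(14*600) = -37611 - 1*689/8400 = -37611 - 689/8400 = -315933089/8400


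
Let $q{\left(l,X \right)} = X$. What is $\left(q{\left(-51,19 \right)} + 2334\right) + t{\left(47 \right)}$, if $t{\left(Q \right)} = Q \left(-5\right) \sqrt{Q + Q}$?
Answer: $2353 - 235 \sqrt{94} \approx 74.59$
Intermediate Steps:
$t{\left(Q \right)} = - 5 \sqrt{2} Q^{\frac{3}{2}}$ ($t{\left(Q \right)} = - 5 Q \sqrt{2 Q} = - 5 Q \sqrt{2} \sqrt{Q} = - 5 \sqrt{2} Q^{\frac{3}{2}}$)
$\left(q{\left(-51,19 \right)} + 2334\right) + t{\left(47 \right)} = \left(19 + 2334\right) - 5 \sqrt{2} \cdot 47^{\frac{3}{2}} = 2353 - 5 \sqrt{2} \cdot 47 \sqrt{47} = 2353 - 235 \sqrt{94}$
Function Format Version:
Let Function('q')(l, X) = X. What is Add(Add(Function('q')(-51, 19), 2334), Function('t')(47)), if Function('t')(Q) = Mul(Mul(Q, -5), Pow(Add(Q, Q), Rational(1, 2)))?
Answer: Add(2353, Mul(-235, Pow(94, Rational(1, 2)))) ≈ 74.590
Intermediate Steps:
Function('t')(Q) = Mul(-5, Pow(2, Rational(1, 2)), Pow(Q, Rational(3, 2))) (Function('t')(Q) = Mul(Mul(-5, Q), Pow(Mul(2, Q), Rational(1, 2))) = Mul(Mul(-5, Q), Mul(Pow(2, Rational(1, 2)), Pow(Q, Rational(1, 2)))) = Mul(-5, Pow(2, Rational(1, 2)), Pow(Q, Rational(3, 2))))
Add(Add(Function('q')(-51, 19), 2334), Function('t')(47)) = Add(Add(19, 2334), Mul(-5, Pow(2, Rational(1, 2)), Pow(47, Rational(3, 2)))) = Add(2353, Mul(-5, Pow(2, Rational(1, 2)), Mul(47, Pow(47, Rational(1, 2))))) = Add(2353, Mul(-235, Pow(94, Rational(1, 2))))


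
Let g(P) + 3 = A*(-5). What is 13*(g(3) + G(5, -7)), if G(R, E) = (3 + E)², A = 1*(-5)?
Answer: 494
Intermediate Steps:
A = -5
g(P) = 22 (g(P) = -3 - 5*(-5) = -3 + 25 = 22)
13*(g(3) + G(5, -7)) = 13*(22 + (3 - 7)²) = 13*(22 + (-4)²) = 13*(22 + 16) = 13*38 = 494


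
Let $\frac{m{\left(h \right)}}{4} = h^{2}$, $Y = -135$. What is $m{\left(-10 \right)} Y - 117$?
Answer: $-54117$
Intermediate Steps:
$m{\left(h \right)} = 4 h^{2}$
$m{\left(-10 \right)} Y - 117 = 4 \left(-10\right)^{2} \left(-135\right) - 117 = 4 \cdot 100 \left(-135\right) - 117 = 400 \left(-135\right) - 117 = -54000 - 117 = -54117$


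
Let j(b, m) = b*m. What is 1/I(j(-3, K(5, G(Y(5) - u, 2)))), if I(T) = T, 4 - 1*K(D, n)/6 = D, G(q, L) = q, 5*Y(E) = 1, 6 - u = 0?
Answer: 1/18 ≈ 0.055556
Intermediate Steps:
u = 6 (u = 6 - 1*0 = 6 + 0 = 6)
Y(E) = ⅕ (Y(E) = (⅕)*1 = ⅕)
K(D, n) = 24 - 6*D
1/I(j(-3, K(5, G(Y(5) - u, 2)))) = 1/(-3*(24 - 6*5)) = 1/(-3*(24 - 30)) = 1/(-3*(-6)) = 1/18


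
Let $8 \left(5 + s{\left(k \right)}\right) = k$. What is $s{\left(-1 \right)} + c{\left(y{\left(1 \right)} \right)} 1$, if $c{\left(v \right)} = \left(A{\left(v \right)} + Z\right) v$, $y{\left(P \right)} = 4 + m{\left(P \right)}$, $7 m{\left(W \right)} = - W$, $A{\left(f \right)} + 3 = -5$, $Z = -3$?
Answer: $- \frac{2663}{56} \approx -47.554$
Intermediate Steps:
$s{\left(k \right)} = -5 + \frac{k}{8}$
$A{\left(f \right)} = -8$ ($A{\left(f \right)} = -3 - 5 = -8$)
$m{\left(W \right)} = - \frac{W}{7}$ ($m{\left(W \right)} = \frac{\left(-1\right) W}{7} = - \frac{W}{7}$)
$y{\left(P \right)} = 4 - \frac{P}{7}$
$c{\left(v \right)} = - 11 v$ ($c{\left(v \right)} = \left(-8 - 3\right) v = - 11 v$)
$s{\left(-1 \right)} + c{\left(y{\left(1 \right)} \right)} 1 = \left(-5 + \frac{1}{8} \left(-1\right)\right) + - 11 \left(4 - \frac{1}{7}\right) 1 = \left(-5 - \frac{1}{8}\right) + - 11 \left(4 - \frac{1}{7}\right) 1 = - \frac{41}{8} + \left(-11\right) \frac{27}{7} \cdot 1 = - \frac{41}{8} - \frac{297}{7} = - \frac{2663}{56}$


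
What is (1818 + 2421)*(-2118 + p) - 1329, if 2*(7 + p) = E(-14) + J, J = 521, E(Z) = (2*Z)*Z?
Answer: -14148201/2 ≈ -7.0741e+6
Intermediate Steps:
E(Z) = 2*Z**2
p = 899/2 (p = -7 + (2*(-14)**2 + 521)/2 = -7 + (2*196 + 521)/2 = -7 + (392 + 521)/2 = -7 + (1/2)*913 = -7 + 913/2 = 899/2 ≈ 449.50)
(1818 + 2421)*(-2118 + p) - 1329 = (1818 + 2421)*(-2118 + 899/2) - 1329 = 4239*(-3337/2) - 1329 = -14145543/2 - 1329 = -14148201/2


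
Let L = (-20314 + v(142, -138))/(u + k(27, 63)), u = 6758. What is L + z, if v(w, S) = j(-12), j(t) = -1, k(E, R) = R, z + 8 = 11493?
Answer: 78318870/6821 ≈ 11482.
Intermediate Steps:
z = 11485 (z = -8 + 11493 = 11485)
v(w, S) = -1
L = -20315/6821 (L = (-20314 - 1)/(6758 + 63) = -20315/6821 ≈ -2.9783)
L + z = -20315/6821 + 11485 = 78318870/6821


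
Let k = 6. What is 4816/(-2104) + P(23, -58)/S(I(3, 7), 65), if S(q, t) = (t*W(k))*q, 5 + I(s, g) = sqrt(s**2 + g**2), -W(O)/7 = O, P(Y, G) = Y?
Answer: -10852885/4738734 - 23*sqrt(58)/90090 ≈ -2.2922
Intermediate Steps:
W(O) = -7*O
I(s, g) = -5 + sqrt(g**2 + s**2) (I(s, g) = -5 + sqrt(s**2 + g**2) = -5 + sqrt(g**2 + s**2))
S(q, t) = -42*q*t (S(q, t) = (t*(-7*6))*q = (t*(-42))*q = (-42*t)*q = -42*q*t)
4816/(-2104) + P(23, -58)/S(I(3, 7), 65) = 4816/(-2104) + 23/((-42*(-5 + sqrt(7**2 + 3**2))*65)) = 4816*(-1/2104) + 23/((-42*(-5 + sqrt(49 + 9))*65)) = -602/263 + 23/((-42*(-5 + sqrt(58))*65)) = -602/263 + 23/(13650 - 2730*sqrt(58))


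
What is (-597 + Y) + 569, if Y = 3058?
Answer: 3030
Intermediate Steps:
(-597 + Y) + 569 = (-597 + 3058) + 569 = 2461 + 569 = 3030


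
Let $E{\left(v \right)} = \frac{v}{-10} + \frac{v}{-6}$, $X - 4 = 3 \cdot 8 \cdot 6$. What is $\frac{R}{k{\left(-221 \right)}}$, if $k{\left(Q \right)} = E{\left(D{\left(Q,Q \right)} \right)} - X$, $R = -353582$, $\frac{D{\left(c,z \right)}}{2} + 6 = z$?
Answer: $\frac{2651865}{202} \approx 13128.0$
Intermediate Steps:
$D{\left(c,z \right)} = -12 + 2 z$
$X = 148$ ($X = 4 + 3 \cdot 8 \cdot 6 = 4 + 24 \cdot 6 = 4 + 144 = 148$)
$E{\left(v \right)} = - \frac{4 v}{15}$ ($E{\left(v \right)} = v \left(- \frac{1}{10}\right) + v \left(- \frac{1}{6}\right) = - \frac{v}{10} - \frac{v}{6} = - \frac{4 v}{15}$)
$k{\left(Q \right)} = - \frac{724}{5} - \frac{8 Q}{15}$ ($k{\left(Q \right)} = - \frac{4 \left(-12 + 2 Q\right)}{15} - 148 = \left(\frac{16}{5} - \frac{8 Q}{15}\right) - 148 = - \frac{724}{5} - \frac{8 Q}{15}$)
$\frac{R}{k{\left(-221 \right)}} = - \frac{353582}{- \frac{724}{5} - - \frac{1768}{15}} = - \frac{353582}{- \frac{724}{5} + \frac{1768}{15}} = - \frac{353582}{- \frac{404}{15}} = \left(-353582\right) \left(- \frac{15}{404}\right) = \frac{2651865}{202}$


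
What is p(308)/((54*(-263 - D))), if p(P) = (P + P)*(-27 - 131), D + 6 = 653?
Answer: 3476/1755 ≈ 1.9806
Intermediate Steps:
D = 647 (D = -6 + 653 = 647)
p(P) = -316*P (p(P) = (2*P)*(-158) = -316*P)
p(308)/((54*(-263 - D))) = (-316*308)/((54*(-263 - 1*647))) = -97328*1/(54*(-263 - 647)) = -97328/(54*(-910)) = -97328/(-49140) = -97328*(-1/49140) = 3476/1755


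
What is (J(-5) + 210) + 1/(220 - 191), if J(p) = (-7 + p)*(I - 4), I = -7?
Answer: 9919/29 ≈ 342.03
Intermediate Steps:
J(p) = 77 - 11*p (J(p) = (-7 + p)*(-7 - 4) = (-7 + p)*(-11) = 77 - 11*p)
(J(-5) + 210) + 1/(220 - 191) = ((77 - 11*(-5)) + 210) + 1/(220 - 191) = ((77 + 55) + 210) + 1/29 = (132 + 210) + 1/29 = 342 + 1/29 = 9919/29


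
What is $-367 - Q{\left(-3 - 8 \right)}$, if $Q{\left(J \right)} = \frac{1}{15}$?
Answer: $- \frac{5506}{15} \approx -367.07$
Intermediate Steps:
$Q{\left(J \right)} = \frac{1}{15}$
$-367 - Q{\left(-3 - 8 \right)} = -367 - \frac{1}{15} = - \frac{5506}{15}$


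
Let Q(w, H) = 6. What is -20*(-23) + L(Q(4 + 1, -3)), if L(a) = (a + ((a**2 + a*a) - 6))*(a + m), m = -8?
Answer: 316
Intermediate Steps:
L(a) = (-8 + a)*(-6 + a + 2*a**2) (L(a) = (a + ((a**2 + a*a) - 6))*(a - 8) = (a + ((a**2 + a**2) - 6))*(-8 + a) = (a + (2*a**2 - 6))*(-8 + a) = (a + (-6 + 2*a**2))*(-8 + a) = (-6 + a + 2*a**2)*(-8 + a) = (-8 + a)*(-6 + a + 2*a**2))
-20*(-23) + L(Q(4 + 1, -3)) = -20*(-23) + (48 - 15*6**2 - 14*6 + 2*6**3) = 460 + (48 - 15*36 - 84 + 2*216) = 460 + (48 - 540 - 84 + 432) = 460 - 144 = 316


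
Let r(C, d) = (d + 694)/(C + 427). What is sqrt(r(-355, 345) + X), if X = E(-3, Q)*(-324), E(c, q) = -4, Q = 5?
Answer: sqrt(188702)/12 ≈ 36.200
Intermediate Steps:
r(C, d) = (694 + d)/(427 + C)
X = 1296 (X = -4*(-324) = 1296)
sqrt(r(-355, 345) + X) = sqrt((694 + 345)/(427 - 355) + 1296) = sqrt(1039/72 + 1296) = sqrt(94351/72) = sqrt(188702)/12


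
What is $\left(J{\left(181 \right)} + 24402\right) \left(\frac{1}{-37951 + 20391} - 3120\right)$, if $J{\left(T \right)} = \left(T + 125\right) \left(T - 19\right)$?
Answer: $- \frac{2026414203387}{8780} \approx -2.308 \cdot 10^{8}$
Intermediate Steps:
$J{\left(T \right)} = \left(-19 + T\right) \left(125 + T\right)$ ($J{\left(T \right)} = \left(125 + T\right) \left(-19 + T\right) = \left(-19 + T\right) \left(125 + T\right)$)
$\left(J{\left(181 \right)} + 24402\right) \left(\frac{1}{-37951 + 20391} - 3120\right) = \left(\left(-2375 + 181^{2} + 106 \cdot 181\right) + 24402\right) \left(\frac{1}{-37951 + 20391} - 3120\right) = \left(\left(-2375 + 32761 + 19186\right) + 24402\right) \left(\frac{1}{-17560} - 3120\right) = \left(49572 + 24402\right) \left(- \frac{1}{17560} - 3120\right) = 73974 \left(- \frac{54787201}{17560}\right) = - \frac{2026414203387}{8780}$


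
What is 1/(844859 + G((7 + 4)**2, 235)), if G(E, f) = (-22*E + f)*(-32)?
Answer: 1/922523 ≈ 1.0840e-6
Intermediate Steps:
G(E, f) = -32*f + 704*E (G(E, f) = (f - 22*E)*(-32) = -32*f + 704*E)
1/(844859 + G((7 + 4)**2, 235)) = 1/(844859 + (-32*235 + 704*(7 + 4)**2)) = 1/(844859 + (-7520 + 704*11**2)) = 1/(844859 + (-7520 + 704*121)) = 1/(844859 + (-7520 + 85184)) = 1/(844859 + 77664) = 1/922523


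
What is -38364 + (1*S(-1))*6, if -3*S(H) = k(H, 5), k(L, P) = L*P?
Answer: -38354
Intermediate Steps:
S(H) = -5*H/3 (S(H) = -H*5/3 = -5*H/3)
-38364 + (1*S(-1))*6 = -38364 + (1*(-5/3*(-1)))*6 = -38364 + (1*(5/3))*6 = -38364 + (5/3)*6 = -38364 + 10 = -38354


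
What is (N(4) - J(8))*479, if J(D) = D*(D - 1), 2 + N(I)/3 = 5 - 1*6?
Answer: -31135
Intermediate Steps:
N(I) = -9 (N(I) = -6 + 3*(5 - 1*6) = -6 + 3*(5 - 6) = -6 + 3*(-1) = -6 - 3 = -9)
J(D) = D*(-1 + D)
(N(4) - J(8))*479 = (-9 - 8*(-1 + 8))*479 = (-9 - 8*7)*479 = (-9 - 1*56)*479 = (-9 - 56)*479 = -65*479 = -31135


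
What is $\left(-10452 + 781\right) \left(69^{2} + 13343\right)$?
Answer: $-175083784$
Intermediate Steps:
$\left(-10452 + 781\right) \left(69^{2} + 13343\right) = - 9671 \left(4761 + 13343\right) = \left(-9671\right) 18104 = -175083784$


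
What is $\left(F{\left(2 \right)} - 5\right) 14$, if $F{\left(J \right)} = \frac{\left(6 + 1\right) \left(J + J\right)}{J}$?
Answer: $126$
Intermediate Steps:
$F{\left(J \right)} = 14$ ($F{\left(J \right)} = \frac{7 \cdot 2 J}{J} = \frac{14 J}{J} = 14$)
$\left(F{\left(2 \right)} - 5\right) 14 = \left(14 - 5\right) 14 = 9 \cdot 14 = 126$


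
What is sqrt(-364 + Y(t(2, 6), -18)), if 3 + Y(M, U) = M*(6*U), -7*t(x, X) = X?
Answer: I*sqrt(13447)/7 ≈ 16.566*I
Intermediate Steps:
t(x, X) = -X/7
Y(M, U) = -3 + 6*M*U (Y(M, U) = -3 + M*(6*U) = -3 + 6*M*U)
sqrt(-364 + Y(t(2, 6), -18)) = sqrt(-364 + (-3 + 6*(-1/7*6)*(-18))) = sqrt(-364 + (-3 + 6*(-6/7)*(-18))) = sqrt(-364 + (-3 + 648/7)) = sqrt(-364 + 627/7) = sqrt(-1921/7) = I*sqrt(13447)/7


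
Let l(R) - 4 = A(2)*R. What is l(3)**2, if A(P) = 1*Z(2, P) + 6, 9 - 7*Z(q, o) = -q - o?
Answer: 37249/49 ≈ 760.18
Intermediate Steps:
Z(q, o) = 9/7 + o/7 + q/7 (Z(q, o) = 9/7 - (-q - o)/7 = 9/7 - (-o - q)/7 = 9/7 + (o/7 + q/7) = 9/7 + o/7 + q/7)
A(P) = 53/7 + P/7 (A(P) = 1*(9/7 + P/7 + (1/7)*2) + 6 = 1*(9/7 + P/7 + 2/7) + 6 = 1*(11/7 + P/7) + 6 = (11/7 + P/7) + 6 = 53/7 + P/7)
l(R) = 4 + 55*R/7 (l(R) = 4 + (53/7 + (1/7)*2)*R = 4 + (53/7 + 2/7)*R = 4 + 55*R/7)
l(3)**2 = (4 + (55/7)*3)**2 = (4 + 165/7)**2 = (193/7)**2 = 37249/49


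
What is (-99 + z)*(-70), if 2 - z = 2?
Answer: 6930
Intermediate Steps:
z = 0 (z = 2 - 1*2 = 2 - 2 = 0)
(-99 + z)*(-70) = (-99 + 0)*(-70) = -99*(-70) = 6930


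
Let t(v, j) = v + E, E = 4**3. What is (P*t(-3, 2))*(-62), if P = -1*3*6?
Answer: 68076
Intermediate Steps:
P = -18 (P = -3*6 = -18)
E = 64
t(v, j) = 64 + v (t(v, j) = v + 64 = 64 + v)
(P*t(-3, 2))*(-62) = -18*(64 - 3)*(-62) = -18*61*(-62) = -1098*(-62) = 68076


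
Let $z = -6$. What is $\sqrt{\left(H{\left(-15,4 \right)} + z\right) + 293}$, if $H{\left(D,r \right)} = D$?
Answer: $4 \sqrt{17} \approx 16.492$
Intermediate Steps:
$\sqrt{\left(H{\left(-15,4 \right)} + z\right) + 293} = \sqrt{\left(-15 - 6\right) + 293} = \sqrt{-21 + 293} = \sqrt{272} = 4 \sqrt{17}$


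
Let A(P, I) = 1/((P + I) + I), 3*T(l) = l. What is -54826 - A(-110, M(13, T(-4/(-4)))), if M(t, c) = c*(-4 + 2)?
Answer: -18311881/334 ≈ -54826.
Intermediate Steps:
T(l) = l/3
M(t, c) = -2*c (M(t, c) = c*(-2) = -2*c)
A(P, I) = 1/(P + 2*I) (A(P, I) = 1/((I + P) + I) = 1/(P + 2*I))
-54826 - A(-110, M(13, T(-4/(-4)))) = -54826 - 1/(-110 + 2*(-2*(-4/(-4))/3)) = -54826 - 1/(-110 + 2*(-2*(-4*(-¼))/3)) = -54826 - 1/(-110 + 2*(-2/3)) = -54826 - 1/(-110 + 2*(-2*⅓)) = -54826 - 1/(-110 + 2*(-⅔)) = -54826 - 1/(-110 - 4/3) = -54826 - 1/(-334/3) = -54826 - 1*(-3/334) = -54826 + 3/334 = -18311881/334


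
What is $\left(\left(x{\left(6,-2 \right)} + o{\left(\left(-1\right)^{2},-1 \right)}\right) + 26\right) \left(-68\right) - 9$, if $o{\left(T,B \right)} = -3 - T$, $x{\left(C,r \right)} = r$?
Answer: $-1369$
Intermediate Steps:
$\left(\left(x{\left(6,-2 \right)} + o{\left(\left(-1\right)^{2},-1 \right)}\right) + 26\right) \left(-68\right) - 9 = \left(\left(-2 - 4\right) + 26\right) \left(-68\right) - 9 = \left(-6 + 26\right) \left(-68\right) - 9 = 20 \left(-68\right) - 9 = -1360 - 9 = -1369$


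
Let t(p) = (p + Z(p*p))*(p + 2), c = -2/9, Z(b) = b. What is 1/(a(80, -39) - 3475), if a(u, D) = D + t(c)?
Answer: -729/2561930 ≈ -0.00028455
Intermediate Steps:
c = -2/9 (c = -2*⅑ = -2/9 ≈ -0.22222)
t(p) = (2 + p)*(p + p²) (t(p) = (p + p*p)*(p + 2) = (p + p²)*(2 + p) = (2 + p)*(p + p²))
a(u, D) = -224/729 + D (a(u, D) = D - 2*(2 + (-2/9)² + 3*(-2/9))/9 = D - 2*(2 + 4/81 - ⅔)/9 = D - 2/9*112/81 = D - 224/729 = -224/729 + D)
1/(a(80, -39) - 3475) = 1/((-224/729 - 39) - 3475) = 1/(-28655/729 - 3475) = 1/(-2561930/729) = -729/2561930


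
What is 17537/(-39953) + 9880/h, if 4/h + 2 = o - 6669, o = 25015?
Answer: 1810257627503/39953 ≈ 4.5310e+7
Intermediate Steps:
h = 1/4586 (h = 4/(-2 + (25015 - 6669)) = 4/(-2 + 18346) = 4/18344 = 4*(1/18344) = 1/4586 ≈ 0.00021805)
17537/(-39953) + 9880/h = 17537/(-39953) + 9880/(1/4586) = 17537*(-1/39953) + 9880*4586 = -17537/39953 + 45309680 = 1810257627503/39953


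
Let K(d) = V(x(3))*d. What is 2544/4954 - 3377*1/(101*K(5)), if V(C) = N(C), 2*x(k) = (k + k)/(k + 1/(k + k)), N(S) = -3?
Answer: 10291909/3752655 ≈ 2.7426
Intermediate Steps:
x(k) = k/(k + 1/(2*k)) (x(k) = ((k + k)/(k + 1/(k + k)))/2 = ((2*k)/(k + 1/(2*k)))/2 = (2*k/(k + 1/(2*k)))/2 = k/(k + 1/(2*k)))
V(C) = -3
K(d) = -3*d
2544/4954 - 3377*1/(101*K(5)) = 2544/4954 - 3377/(-3*5*101) = 2544*(1/4954) - 3377/((-15*101)) = 1272/2477 - 3377/(-1515) = 1272/2477 - 3377*(-1/1515) = 1272/2477 + 3377/1515 = 10291909/3752655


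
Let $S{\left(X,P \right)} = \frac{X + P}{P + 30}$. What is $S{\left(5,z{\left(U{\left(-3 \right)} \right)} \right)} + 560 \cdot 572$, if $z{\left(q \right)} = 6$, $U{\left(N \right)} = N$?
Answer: $\frac{11531531}{36} \approx 3.2032 \cdot 10^{5}$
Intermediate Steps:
$S{\left(X,P \right)} = \frac{P + X}{30 + P}$
$S{\left(5,z{\left(U{\left(-3 \right)} \right)} \right)} + 560 \cdot 572 = \frac{6 + 5}{30 + 6} + 560 \cdot 572 = \frac{1}{36} \cdot 11 + 320320 = \frac{11}{36} + 320320 = \frac{11531531}{36}$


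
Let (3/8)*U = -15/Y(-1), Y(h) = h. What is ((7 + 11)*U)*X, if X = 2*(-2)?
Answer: -2880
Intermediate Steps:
X = -4
U = 40 (U = 8*(-15/(-1))/3 = 8*(-15*(-1))/3 = (8/3)*15 = 40)
((7 + 11)*U)*X = ((7 + 11)*40)*(-4) = (18*40)*(-4) = 720*(-4) = -2880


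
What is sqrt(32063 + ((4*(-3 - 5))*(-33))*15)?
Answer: sqrt(47903) ≈ 218.87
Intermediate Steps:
sqrt(32063 + ((4*(-3 - 5))*(-33))*15) = sqrt(32063 + ((4*(-8))*(-33))*15) = sqrt(32063 - 32*(-33)*15) = sqrt(32063 + 1056*15) = sqrt(32063 + 15840) = sqrt(47903)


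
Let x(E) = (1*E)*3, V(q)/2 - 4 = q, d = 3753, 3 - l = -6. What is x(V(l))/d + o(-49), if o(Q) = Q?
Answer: -61273/1251 ≈ -48.979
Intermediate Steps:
l = 9 (l = 3 - 1*(-6) = 3 + 6 = 9)
V(q) = 8 + 2*q
x(E) = 3*E (x(E) = E*3 = 3*E)
x(V(l))/d + o(-49) = (3*(8 + 2*9))/3753 - 49 = (3*(8 + 18))*(1/3753) - 49 = (3*26)*(1/3753) - 49 = 78*(1/3753) - 49 = 26/1251 - 49 = -61273/1251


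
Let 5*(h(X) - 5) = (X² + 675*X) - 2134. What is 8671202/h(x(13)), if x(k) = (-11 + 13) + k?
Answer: 43356010/8241 ≈ 5261.0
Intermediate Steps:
x(k) = 2 + k
h(X) = -2109/5 + 135*X + X²/5 (h(X) = 5 + ((X² + 675*X) - 2134)/5 = 5 + (-2134 + X² + 675*X)/5 = 5 + (-2134/5 + 135*X + X²/5) = -2109/5 + 135*X + X²/5)
8671202/h(x(13)) = 8671202/(-2109/5 + 135*(2 + 13) + (2 + 13)²/5) = 8671202/(-2109/5 + 135*15 + (⅕)*15²) = 8671202/(-2109/5 + 2025 + (⅕)*225) = 8671202/(-2109/5 + 2025 + 45) = 8671202/(8241/5) = 8671202*(5/8241) = 43356010/8241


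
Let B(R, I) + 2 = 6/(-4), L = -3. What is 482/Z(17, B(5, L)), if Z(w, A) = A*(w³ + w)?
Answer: -482/17255 ≈ -0.027934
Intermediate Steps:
B(R, I) = -7/2 (B(R, I) = -2 + 6/(-4) = -2 + 6*(-¼) = -2 - 3/2 = -7/2)
Z(w, A) = A*(w + w³)
482/Z(17, B(5, L)) = 482/((-7/2*17*(1 + 17²))) = 482/((-7/2*17*(1 + 289))) = 482/((-7/2*17*290)) = 482/(-17255) = 482*(-1/17255) = -482/17255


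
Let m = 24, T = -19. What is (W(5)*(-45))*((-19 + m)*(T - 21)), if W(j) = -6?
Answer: -54000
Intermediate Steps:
(W(5)*(-45))*((-19 + m)*(T - 21)) = (-6*(-45))*((-19 + 24)*(-19 - 21)) = 270*(5*(-40)) = 270*(-200) = -54000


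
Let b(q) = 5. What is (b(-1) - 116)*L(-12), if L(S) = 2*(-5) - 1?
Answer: 1221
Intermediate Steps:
L(S) = -11 (L(S) = -10 - 1 = -11)
(b(-1) - 116)*L(-12) = (5 - 116)*(-11) = -111*(-11) = 1221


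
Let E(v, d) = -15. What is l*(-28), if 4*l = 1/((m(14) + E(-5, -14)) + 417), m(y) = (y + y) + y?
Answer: -7/444 ≈ -0.015766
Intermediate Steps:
m(y) = 3*y (m(y) = 2*y + y = 3*y)
l = 1/1776 (l = 1/(4*((3*14 - 15) + 417)) = 1/(4*((42 - 15) + 417)) = 1/(4*(27 + 417)) = (¼)/444 = (¼)*(1/444) = 1/1776 ≈ 0.00056306)
l*(-28) = (1/1776)*(-28) = -7/444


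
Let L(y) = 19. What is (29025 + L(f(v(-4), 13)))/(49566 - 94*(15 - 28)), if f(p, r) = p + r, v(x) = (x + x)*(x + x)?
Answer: 7261/12697 ≈ 0.57187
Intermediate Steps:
v(x) = 4*x**2 (v(x) = (2*x)*(2*x) = 4*x**2)
(29025 + L(f(v(-4), 13)))/(49566 - 94*(15 - 28)) = (29025 + 19)/(49566 - 94*(15 - 28)) = 29044/(49566 - 94*(-13)) = 29044/(49566 + 1222) = 29044/50788 = 29044*(1/50788) = 7261/12697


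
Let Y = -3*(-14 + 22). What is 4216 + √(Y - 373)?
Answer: 4216 + I*√397 ≈ 4216.0 + 19.925*I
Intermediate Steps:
Y = -24 (Y = -3*8 = -24)
4216 + √(Y - 373) = 4216 + √(-24 - 373) = 4216 + √(-397) = 4216 + I*√397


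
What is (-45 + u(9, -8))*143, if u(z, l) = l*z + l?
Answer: -17875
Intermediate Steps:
u(z, l) = l + l*z
(-45 + u(9, -8))*143 = (-45 - 8*(1 + 9))*143 = (-45 - 8*10)*143 = (-45 - 80)*143 = -125*143 = -17875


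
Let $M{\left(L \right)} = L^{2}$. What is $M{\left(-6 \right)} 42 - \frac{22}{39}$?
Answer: $\frac{58946}{39} \approx 1511.4$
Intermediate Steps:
$M{\left(-6 \right)} 42 - \frac{22}{39} = \left(-6\right)^{2} \cdot 42 - \frac{22}{39} = 36 \cdot 42 - \frac{22}{39} = 1512 - \frac{22}{39} = \frac{58946}{39}$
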